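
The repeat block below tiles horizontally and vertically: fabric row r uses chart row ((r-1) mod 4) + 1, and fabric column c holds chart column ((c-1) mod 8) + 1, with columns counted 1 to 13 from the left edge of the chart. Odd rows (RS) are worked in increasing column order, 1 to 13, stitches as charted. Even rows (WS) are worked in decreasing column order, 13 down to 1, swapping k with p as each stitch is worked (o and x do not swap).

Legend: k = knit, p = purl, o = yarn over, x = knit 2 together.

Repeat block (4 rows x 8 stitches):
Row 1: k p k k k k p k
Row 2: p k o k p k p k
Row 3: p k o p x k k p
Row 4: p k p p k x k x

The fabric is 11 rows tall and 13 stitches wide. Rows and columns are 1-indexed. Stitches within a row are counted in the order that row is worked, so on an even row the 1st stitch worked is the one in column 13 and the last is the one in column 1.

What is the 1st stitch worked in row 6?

Result:
k

Derivation:
Row 6 uses chart row ((6-1) mod 4)+1 = 2. Row 6 is even, so WS.
Chart row 2 tiled across columns 1-13: p k o k p k p k p k o k p
WS: work from column 13 back to column 1 (reverse the tiled row), swapping k<->p (o and x unchanged).
Row 6 as worked: k p o p k p k p k p o p k
Stitch 1 in working order -> k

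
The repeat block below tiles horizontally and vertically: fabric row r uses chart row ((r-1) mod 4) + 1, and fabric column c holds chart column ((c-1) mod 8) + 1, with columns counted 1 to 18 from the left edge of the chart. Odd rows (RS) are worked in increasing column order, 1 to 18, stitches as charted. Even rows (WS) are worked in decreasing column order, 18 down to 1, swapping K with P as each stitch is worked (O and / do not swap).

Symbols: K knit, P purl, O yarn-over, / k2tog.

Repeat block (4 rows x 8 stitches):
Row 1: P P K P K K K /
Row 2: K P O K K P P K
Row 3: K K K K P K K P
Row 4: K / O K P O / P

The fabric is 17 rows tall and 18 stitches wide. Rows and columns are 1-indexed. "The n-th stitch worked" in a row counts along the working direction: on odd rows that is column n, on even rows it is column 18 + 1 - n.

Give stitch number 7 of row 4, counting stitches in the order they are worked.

Row 4: (4-1) mod 4 = 3, so use chart row 4. Even row -> WS.
Chart row 4 tiled across columns 1-18: K / O K P O / P K / O K P O / P K /
WS row: flip the tiled sequence (start at column 18) and apply K<->P; O and / stay.
Row 4 as worked: / P K / O K P O / P K / O K P O / P
Counting 7 along the worked row gives P.

== STITCH ==
P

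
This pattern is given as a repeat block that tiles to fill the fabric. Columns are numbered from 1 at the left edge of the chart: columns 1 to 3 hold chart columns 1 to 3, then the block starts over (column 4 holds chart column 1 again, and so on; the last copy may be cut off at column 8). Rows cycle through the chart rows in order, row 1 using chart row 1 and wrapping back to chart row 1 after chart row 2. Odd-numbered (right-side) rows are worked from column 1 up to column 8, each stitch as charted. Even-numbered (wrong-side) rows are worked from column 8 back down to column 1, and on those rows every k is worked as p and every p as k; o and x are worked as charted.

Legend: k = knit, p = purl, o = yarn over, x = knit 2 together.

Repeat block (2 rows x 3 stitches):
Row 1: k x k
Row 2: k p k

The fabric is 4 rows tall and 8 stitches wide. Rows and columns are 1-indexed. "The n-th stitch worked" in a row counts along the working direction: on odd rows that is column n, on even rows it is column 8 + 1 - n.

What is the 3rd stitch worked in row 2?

For row 2: chart row = ((2-1) mod 2) + 1 = 2; this is a WS (even) row.
Chart row 2 tiled across columns 1-8: k p k k p k k p
WS: work from column 8 back to column 1 (reverse the tiled row), swapping k<->p (o and x unchanged).
Row 2 as worked: k p p k p p k p
Counting 3 along the worked row gives p.

== STITCH ==
p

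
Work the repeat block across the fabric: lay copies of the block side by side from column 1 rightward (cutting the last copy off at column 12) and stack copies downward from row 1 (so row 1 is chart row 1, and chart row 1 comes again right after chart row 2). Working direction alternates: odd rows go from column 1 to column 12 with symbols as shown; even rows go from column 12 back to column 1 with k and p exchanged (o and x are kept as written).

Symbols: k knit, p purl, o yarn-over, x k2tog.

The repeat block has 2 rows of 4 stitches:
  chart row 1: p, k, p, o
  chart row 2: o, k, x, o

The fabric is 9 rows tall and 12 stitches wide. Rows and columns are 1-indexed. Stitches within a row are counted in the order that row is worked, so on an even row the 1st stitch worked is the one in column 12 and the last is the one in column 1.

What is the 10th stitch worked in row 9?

For row 9: chart row = ((9-1) mod 2) + 1 = 1; this is a RS (odd) row.
Chart row 1 tiled across columns 1-12: p k p o p k p o p k p o
Right side: take the tiled row as-is (worked left to right from column 1).
The 10th stitch worked is k.

Stitch:
k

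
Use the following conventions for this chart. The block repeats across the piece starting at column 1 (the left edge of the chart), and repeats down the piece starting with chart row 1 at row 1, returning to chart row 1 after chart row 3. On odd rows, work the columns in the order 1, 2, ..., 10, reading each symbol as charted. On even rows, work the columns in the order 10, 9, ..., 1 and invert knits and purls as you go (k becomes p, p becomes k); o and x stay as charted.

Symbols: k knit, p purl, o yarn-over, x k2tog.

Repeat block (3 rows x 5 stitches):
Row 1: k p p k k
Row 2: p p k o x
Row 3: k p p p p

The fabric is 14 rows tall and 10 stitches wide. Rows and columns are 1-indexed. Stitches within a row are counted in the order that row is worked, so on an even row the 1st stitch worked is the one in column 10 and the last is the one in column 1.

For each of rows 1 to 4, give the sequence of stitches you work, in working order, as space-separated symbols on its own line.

Rows as worked:
k p p k k k p p k k
x o p k k x o p k k
k p p p p k p p p p
p p k k p p p k k p

Derivation:
Row 1: chart row 1, RS - tile across columns 1-10 and work as-is.
Row 2: chart row 2, WS - tiled (columns 1-10): p p k o x p p k o x; work from column 10 back to 1 with k<->p swapped.
Row 3: chart row 3, RS - tile across columns 1-10 and work as-is.
Row 4: chart row 1, WS - tiled (columns 1-10): k p p k k k p p k k; work from column 10 back to 1 with k<->p swapped.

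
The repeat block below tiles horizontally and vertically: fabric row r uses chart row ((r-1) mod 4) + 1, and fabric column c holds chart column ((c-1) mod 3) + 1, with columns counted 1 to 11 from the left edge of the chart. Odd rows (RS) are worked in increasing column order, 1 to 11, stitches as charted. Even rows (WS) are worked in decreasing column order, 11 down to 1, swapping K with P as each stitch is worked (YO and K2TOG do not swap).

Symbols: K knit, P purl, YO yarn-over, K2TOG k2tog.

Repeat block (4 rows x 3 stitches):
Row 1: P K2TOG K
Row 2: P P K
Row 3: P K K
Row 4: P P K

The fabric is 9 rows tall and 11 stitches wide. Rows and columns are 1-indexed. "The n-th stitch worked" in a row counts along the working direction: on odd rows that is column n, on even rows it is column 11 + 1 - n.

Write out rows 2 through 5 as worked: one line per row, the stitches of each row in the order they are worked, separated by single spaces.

Row 2: chart row 2, WS - tiled (columns 1-11): P P K P P K P P K P P; work from column 11 back to 1 with K<->P swapped.
Row 3: chart row 3, RS - tile across columns 1-11 and work as-is.
Row 4: chart row 4, WS - tiled (columns 1-11): P P K P P K P P K P P; work from column 11 back to 1 with K<->P swapped.
Row 5: chart row 1, RS - tile across columns 1-11 and work as-is.

Result:
K K P K K P K K P K K
P K K P K K P K K P K
K K P K K P K K P K K
P K2TOG K P K2TOG K P K2TOG K P K2TOG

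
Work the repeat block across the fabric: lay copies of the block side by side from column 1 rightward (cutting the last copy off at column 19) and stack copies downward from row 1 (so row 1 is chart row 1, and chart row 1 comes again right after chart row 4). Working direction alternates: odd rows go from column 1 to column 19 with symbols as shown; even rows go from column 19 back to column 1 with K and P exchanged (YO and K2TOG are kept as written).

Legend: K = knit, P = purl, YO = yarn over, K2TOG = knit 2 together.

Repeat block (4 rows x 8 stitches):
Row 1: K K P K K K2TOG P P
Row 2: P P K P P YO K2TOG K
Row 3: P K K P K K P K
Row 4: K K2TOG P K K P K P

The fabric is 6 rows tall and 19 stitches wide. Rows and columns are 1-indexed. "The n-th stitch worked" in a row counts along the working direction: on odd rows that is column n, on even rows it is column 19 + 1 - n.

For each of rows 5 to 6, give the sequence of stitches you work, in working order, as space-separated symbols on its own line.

Row 5: chart row 1, RS - tile across columns 1-19 and work as-is.
Row 6: chart row 2, WS - tiled (columns 1-19): P P K P P YO K2TOG K P P K P P YO K2TOG K P P K; work from column 19 back to 1 with K<->P swapped.

== ROWS AS WORKED ==
K K P K K K2TOG P P K K P K K K2TOG P P K K P
P K K P K2TOG YO K K P K K P K2TOG YO K K P K K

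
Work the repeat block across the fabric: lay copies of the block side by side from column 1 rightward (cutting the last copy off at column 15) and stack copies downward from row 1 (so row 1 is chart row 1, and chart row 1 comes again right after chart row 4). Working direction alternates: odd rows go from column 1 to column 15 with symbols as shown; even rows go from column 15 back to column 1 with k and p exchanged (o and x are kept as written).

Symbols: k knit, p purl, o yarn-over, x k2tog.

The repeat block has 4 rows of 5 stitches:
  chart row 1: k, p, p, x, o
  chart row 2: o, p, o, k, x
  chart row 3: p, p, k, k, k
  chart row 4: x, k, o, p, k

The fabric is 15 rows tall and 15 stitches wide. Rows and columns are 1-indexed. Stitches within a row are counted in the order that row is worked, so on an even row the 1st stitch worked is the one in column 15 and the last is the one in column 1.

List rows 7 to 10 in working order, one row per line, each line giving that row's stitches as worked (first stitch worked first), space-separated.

Result:
p p k k k p p k k k p p k k k
p k o p x p k o p x p k o p x
k p p x o k p p x o k p p x o
x p o k o x p o k o x p o k o

Derivation:
Row 7: chart row 3, RS - tile across columns 1-15 and work as-is.
Row 8: chart row 4, WS - tiled (columns 1-15): x k o p k x k o p k x k o p k; work from column 15 back to 1 with k<->p swapped.
Row 9: chart row 1, RS - tile across columns 1-15 and work as-is.
Row 10: chart row 2, WS - tiled (columns 1-15): o p o k x o p o k x o p o k x; work from column 15 back to 1 with k<->p swapped.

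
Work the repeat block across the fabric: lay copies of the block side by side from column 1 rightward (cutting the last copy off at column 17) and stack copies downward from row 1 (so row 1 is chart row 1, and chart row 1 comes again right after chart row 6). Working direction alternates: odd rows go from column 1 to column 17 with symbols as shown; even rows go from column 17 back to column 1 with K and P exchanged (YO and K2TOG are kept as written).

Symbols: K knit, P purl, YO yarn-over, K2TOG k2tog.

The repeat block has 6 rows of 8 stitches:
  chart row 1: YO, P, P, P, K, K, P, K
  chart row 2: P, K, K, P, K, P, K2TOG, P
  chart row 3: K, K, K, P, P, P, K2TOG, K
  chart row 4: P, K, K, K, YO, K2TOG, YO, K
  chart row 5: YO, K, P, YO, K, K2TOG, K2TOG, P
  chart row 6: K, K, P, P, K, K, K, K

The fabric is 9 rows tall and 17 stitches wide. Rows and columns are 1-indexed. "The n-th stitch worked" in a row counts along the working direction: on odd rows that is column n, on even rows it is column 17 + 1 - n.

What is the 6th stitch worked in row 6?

== STITCH ==
K

Derivation:
Row 6 uses chart row ((6-1) mod 6)+1 = 6. Row 6 is even, so WS.
Chart row 6 tiled across columns 1-17: K K P P K K K K K K P P K K K K K
Wrong side: read the tiled row from column 17 down to 1 and exchange K with P (leave YO, K2TOG).
Row 6 as worked: P P P P P K K P P P P P P K K P P
Counting 6 along the worked row gives K.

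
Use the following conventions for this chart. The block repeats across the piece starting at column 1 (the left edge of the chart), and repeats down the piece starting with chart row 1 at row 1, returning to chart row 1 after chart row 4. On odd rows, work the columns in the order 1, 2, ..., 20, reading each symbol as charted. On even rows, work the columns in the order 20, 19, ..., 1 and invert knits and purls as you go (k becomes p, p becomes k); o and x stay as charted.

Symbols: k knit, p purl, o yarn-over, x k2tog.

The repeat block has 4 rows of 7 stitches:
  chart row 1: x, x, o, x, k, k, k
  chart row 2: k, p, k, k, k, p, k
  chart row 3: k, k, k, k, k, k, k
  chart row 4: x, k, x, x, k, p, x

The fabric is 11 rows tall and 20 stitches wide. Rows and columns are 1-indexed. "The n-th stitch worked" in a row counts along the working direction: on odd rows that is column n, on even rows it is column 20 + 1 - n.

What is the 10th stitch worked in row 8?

== STITCH ==
x

Derivation:
For row 8: chart row = ((8-1) mod 4) + 1 = 4; this is a WS (even) row.
Chart row 4 tiled across columns 1-20: x k x x k p x x k x x k p x x k x x k p
Wrong side: read the tiled row from column 20 down to 1 and exchange k with p (leave o, x).
Row 8 as worked: k p x x p x x k p x x p x x k p x x p x
Counting 10 along the worked row gives x.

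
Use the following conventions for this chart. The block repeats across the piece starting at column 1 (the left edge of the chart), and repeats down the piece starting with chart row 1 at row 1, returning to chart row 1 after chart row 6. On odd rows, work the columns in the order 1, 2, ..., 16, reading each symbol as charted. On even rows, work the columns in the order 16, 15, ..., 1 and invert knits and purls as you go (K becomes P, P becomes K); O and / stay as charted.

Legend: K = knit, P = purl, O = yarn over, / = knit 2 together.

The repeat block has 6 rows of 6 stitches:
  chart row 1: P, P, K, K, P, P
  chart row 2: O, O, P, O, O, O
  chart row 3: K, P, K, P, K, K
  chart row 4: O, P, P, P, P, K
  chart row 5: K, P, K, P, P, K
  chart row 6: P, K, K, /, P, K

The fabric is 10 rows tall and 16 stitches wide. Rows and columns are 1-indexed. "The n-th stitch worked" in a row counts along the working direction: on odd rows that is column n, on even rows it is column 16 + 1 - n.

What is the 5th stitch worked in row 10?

Row 10: (10-1) mod 6 = 3, so use chart row 4. Even row -> WS.
Chart row 4 tiled across columns 1-16: O P P P P K O P P P P K O P P P
WS row: flip the tiled sequence (start at column 16) and apply K<->P; O and / stay.
Row 10 as worked: K K K O P K K K K O P K K K K O
Stitch 5 in working order -> P

Result:
P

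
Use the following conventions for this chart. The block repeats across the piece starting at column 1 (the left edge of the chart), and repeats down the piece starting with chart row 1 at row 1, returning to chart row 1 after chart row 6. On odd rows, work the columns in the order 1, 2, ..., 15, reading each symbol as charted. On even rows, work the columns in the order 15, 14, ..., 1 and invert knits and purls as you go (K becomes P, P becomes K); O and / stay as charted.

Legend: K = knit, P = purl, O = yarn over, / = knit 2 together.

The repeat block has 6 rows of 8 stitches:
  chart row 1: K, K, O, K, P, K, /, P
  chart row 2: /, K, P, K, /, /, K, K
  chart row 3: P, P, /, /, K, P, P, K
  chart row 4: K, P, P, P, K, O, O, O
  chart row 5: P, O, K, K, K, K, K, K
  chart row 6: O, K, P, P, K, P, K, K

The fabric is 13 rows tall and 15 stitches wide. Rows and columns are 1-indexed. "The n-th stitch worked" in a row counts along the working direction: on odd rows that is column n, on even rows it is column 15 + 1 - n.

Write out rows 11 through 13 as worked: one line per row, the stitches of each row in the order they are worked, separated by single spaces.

== ROWS AS WORKED ==
P O K K K K K K P O K K K K K
P K P K K P O P P K P K K P O
K K O K P K / P K K O K P K /

Derivation:
Row 11: chart row 5, RS - tile across columns 1-15 and work as-is.
Row 12: chart row 6, WS - tiled (columns 1-15): O K P P K P K K O K P P K P K; work from column 15 back to 1 with K<->P swapped.
Row 13: chart row 1, RS - tile across columns 1-15 and work as-is.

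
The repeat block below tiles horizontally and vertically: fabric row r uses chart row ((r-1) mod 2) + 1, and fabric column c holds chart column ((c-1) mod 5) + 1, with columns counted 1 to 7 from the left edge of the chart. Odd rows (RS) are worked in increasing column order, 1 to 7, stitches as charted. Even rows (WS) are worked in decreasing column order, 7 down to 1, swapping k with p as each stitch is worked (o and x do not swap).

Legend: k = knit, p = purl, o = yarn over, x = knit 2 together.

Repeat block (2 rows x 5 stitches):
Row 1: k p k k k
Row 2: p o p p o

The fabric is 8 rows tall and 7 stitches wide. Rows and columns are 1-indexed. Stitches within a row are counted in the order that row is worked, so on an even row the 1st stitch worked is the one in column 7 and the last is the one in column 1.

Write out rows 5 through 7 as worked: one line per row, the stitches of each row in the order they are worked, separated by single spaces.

Rows as worked:
k p k k k k p
o k o k k o k
k p k k k k p

Derivation:
Row 5: chart row 1, RS - tile across columns 1-7 and work as-is.
Row 6: chart row 2, WS - tiled (columns 1-7): p o p p o p o; work from column 7 back to 1 with k<->p swapped.
Row 7: chart row 1, RS - tile across columns 1-7 and work as-is.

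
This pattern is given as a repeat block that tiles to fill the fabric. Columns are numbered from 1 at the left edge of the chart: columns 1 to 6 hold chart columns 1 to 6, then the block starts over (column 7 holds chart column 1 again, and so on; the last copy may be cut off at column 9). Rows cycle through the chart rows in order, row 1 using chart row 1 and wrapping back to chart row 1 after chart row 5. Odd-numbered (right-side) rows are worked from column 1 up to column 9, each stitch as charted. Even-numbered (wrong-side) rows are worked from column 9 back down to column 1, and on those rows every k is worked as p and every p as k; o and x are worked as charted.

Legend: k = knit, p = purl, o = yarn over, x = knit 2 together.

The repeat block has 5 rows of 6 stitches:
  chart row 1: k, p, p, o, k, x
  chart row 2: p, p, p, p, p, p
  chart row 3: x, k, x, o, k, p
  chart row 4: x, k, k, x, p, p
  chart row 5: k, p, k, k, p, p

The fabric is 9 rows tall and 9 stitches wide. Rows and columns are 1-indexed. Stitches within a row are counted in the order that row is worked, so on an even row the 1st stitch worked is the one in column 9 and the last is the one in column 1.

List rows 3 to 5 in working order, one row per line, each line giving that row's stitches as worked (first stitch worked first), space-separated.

Row 3: chart row 3, RS - tile across columns 1-9 and work as-is.
Row 4: chart row 4, WS - tiled (columns 1-9): x k k x p p x k k; work from column 9 back to 1 with k<->p swapped.
Row 5: chart row 5, RS - tile across columns 1-9 and work as-is.

Result:
x k x o k p x k x
p p x k k x p p x
k p k k p p k p k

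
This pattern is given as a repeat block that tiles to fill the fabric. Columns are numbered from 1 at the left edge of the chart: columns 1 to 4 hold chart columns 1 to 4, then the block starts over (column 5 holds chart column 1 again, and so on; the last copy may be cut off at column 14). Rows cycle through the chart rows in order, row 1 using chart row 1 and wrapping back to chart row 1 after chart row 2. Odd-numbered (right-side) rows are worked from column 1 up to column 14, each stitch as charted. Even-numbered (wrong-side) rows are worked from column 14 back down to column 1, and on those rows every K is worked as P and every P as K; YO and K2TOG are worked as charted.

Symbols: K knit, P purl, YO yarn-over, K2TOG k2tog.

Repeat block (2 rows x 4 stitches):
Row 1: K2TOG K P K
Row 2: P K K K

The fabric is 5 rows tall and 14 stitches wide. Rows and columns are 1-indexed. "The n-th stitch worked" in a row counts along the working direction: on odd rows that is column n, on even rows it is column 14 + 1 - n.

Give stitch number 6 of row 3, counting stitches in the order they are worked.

== STITCH ==
K

Derivation:
For row 3: chart row = ((3-1) mod 2) + 1 = 1; this is a RS (odd) row.
Chart row 1 tiled across columns 1-14: K2TOG K P K K2TOG K P K K2TOG K P K K2TOG K
RS row: no reversal, no swap; stitch n worked = column n.
Stitch 6 in working order -> K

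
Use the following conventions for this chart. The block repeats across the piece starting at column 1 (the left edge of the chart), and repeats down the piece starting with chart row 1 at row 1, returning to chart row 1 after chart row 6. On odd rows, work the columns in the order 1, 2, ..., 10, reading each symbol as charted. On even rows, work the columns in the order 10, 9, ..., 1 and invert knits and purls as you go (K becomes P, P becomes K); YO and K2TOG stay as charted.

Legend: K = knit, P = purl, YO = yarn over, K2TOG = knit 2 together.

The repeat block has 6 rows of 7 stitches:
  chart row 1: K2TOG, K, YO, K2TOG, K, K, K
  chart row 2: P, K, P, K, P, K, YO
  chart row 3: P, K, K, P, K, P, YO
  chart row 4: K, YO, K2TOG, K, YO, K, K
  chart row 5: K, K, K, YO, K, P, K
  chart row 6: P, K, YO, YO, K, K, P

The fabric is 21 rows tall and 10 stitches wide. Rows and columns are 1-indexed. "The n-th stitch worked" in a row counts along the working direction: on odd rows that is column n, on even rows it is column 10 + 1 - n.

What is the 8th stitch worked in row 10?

Stitch:
K2TOG

Derivation:
Row 10: (10-1) mod 6 = 3, so use chart row 4. Even row -> WS.
Chart row 4 tiled across columns 1-10: K YO K2TOG K YO K K K YO K2TOG
Wrong side: read the tiled row from column 10 down to 1 and exchange K with P (leave YO, K2TOG).
Row 10 as worked: K2TOG YO P P P YO P K2TOG YO P
Stitch 8 in working order -> K2TOG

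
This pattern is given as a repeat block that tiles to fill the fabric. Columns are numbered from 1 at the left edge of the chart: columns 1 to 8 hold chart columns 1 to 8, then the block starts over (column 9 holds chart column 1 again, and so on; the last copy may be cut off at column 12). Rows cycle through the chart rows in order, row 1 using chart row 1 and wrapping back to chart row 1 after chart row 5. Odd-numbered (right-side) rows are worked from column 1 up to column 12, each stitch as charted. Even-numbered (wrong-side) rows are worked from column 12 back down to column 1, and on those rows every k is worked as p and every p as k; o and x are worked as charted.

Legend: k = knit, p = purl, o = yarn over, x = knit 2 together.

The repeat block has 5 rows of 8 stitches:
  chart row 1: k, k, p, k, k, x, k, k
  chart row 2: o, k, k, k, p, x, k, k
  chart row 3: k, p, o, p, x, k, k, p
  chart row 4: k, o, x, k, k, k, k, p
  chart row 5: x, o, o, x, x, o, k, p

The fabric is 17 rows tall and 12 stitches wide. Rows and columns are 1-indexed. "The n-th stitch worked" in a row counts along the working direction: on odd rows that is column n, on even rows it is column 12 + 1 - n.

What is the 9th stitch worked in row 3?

For row 3: chart row = ((3-1) mod 5) + 1 = 3; this is a RS (odd) row.
Chart row 3 tiled across columns 1-12: k p o p x k k p k p o p
RS row: no reversal, no swap; stitch n worked = column n.
Stitch 9 in working order -> k

== STITCH ==
k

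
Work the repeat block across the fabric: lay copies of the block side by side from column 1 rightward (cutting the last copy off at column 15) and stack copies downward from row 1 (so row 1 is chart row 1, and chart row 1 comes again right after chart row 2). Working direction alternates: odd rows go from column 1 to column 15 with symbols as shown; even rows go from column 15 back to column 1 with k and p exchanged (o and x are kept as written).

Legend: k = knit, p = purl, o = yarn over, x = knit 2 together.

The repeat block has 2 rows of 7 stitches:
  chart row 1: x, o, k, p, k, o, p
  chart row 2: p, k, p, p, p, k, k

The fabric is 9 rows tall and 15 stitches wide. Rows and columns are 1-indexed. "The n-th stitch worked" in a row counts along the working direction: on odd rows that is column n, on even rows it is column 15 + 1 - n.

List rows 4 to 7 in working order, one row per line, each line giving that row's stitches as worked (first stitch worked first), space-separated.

Result:
k p p k k k p k p p k k k p k
x o k p k o p x o k p k o p x
k p p k k k p k p p k k k p k
x o k p k o p x o k p k o p x

Derivation:
Row 4: chart row 2, WS - tiled (columns 1-15): p k p p p k k p k p p p k k p; work from column 15 back to 1 with k<->p swapped.
Row 5: chart row 1, RS - tile across columns 1-15 and work as-is.
Row 6: chart row 2, WS - tiled (columns 1-15): p k p p p k k p k p p p k k p; work from column 15 back to 1 with k<->p swapped.
Row 7: chart row 1, RS - tile across columns 1-15 and work as-is.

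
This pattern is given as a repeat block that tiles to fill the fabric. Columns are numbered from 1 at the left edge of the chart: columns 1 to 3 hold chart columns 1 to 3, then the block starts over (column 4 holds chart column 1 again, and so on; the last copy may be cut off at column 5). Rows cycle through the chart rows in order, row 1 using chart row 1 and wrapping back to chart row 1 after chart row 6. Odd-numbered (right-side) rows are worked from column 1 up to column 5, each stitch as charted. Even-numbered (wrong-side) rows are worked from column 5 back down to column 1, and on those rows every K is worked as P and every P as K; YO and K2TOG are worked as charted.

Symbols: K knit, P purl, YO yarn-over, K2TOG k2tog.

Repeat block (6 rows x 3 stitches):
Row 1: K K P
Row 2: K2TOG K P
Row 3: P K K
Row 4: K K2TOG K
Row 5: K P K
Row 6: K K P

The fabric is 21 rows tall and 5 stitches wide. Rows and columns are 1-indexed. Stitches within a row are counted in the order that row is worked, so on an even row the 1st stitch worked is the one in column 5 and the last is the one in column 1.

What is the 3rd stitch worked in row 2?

Stitch:
K

Derivation:
Row 2: (2-1) mod 6 = 1, so use chart row 2. Even row -> WS.
Chart row 2 tiled across columns 1-5: K2TOG K P K2TOG K
WS: work from column 5 back to column 1 (reverse the tiled row), swapping K<->P (YO and K2TOG unchanged).
Row 2 as worked: P K2TOG K P K2TOG
The 3rd stitch worked is K.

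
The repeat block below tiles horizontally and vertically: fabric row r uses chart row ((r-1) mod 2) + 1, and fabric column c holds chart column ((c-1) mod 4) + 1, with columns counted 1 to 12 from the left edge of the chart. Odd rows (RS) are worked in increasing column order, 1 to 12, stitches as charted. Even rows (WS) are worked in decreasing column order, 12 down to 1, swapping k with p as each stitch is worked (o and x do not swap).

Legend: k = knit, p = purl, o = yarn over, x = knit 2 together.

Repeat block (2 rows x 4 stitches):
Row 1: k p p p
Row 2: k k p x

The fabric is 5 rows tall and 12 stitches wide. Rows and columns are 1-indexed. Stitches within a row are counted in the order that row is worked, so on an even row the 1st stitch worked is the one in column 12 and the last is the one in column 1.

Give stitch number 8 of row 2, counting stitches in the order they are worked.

Row 2 uses chart row ((2-1) mod 2)+1 = 2. Row 2 is even, so WS.
Chart row 2 tiled across columns 1-12: k k p x k k p x k k p x
Wrong side: read the tiled row from column 12 down to 1 and exchange k with p (leave o, x).
Row 2 as worked: x k p p x k p p x k p p
Counting 8 along the worked row gives p.

Result:
p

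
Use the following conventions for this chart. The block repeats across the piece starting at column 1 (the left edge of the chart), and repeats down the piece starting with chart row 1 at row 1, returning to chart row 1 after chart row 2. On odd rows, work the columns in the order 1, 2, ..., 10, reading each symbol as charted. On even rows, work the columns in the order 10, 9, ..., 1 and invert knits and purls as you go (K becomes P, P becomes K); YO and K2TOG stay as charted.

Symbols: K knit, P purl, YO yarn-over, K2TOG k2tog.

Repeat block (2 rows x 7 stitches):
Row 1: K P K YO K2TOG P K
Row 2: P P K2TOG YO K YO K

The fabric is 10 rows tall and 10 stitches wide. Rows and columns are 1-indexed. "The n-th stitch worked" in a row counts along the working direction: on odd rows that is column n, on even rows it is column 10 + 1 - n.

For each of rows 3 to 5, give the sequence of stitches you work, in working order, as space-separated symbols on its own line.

Row 3: chart row 1, RS - tile across columns 1-10 and work as-is.
Row 4: chart row 2, WS - tiled (columns 1-10): P P K2TOG YO K YO K P P K2TOG; work from column 10 back to 1 with K<->P swapped.
Row 5: chart row 1, RS - tile across columns 1-10 and work as-is.

Result:
K P K YO K2TOG P K K P K
K2TOG K K P YO P YO K2TOG K K
K P K YO K2TOG P K K P K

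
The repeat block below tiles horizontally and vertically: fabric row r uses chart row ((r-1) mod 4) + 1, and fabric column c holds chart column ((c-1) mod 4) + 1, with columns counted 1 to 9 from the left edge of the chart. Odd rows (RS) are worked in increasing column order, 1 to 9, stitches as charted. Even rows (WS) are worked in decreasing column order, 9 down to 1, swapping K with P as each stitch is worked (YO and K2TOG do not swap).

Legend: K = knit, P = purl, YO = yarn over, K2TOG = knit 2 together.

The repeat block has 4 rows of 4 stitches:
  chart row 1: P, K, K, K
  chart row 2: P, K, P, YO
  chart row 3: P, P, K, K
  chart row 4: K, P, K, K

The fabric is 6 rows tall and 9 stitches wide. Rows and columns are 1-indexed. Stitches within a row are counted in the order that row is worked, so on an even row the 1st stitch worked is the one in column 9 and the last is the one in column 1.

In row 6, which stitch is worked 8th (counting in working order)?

For row 6: chart row = ((6-1) mod 4) + 1 = 2; this is a WS (even) row.
Chart row 2 tiled across columns 1-9: P K P YO P K P YO P
Wrong side: read the tiled row from column 9 down to 1 and exchange K with P (leave YO, K2TOG).
Row 6 as worked: K YO K P K YO K P K
The 8th stitch worked is P.

== STITCH ==
P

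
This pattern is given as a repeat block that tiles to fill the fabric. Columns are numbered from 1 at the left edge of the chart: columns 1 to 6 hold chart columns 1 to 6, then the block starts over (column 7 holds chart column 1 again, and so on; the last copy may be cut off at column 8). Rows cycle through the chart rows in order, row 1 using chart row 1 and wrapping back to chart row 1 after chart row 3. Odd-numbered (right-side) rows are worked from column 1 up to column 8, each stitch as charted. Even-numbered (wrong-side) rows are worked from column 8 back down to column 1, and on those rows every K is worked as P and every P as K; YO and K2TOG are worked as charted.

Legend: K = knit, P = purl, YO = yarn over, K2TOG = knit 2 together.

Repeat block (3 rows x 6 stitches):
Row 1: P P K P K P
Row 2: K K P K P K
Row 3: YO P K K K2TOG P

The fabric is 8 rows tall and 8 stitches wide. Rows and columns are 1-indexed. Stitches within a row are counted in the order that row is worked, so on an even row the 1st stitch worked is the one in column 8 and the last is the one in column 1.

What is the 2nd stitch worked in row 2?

Row 2: (2-1) mod 3 = 1, so use chart row 2. Even row -> WS.
Chart row 2 tiled across columns 1-8: K K P K P K K K
Wrong side: read the tiled row from column 8 down to 1 and exchange K with P (leave YO, K2TOG).
Row 2 as worked: P P P K P K P P
The 2nd stitch worked is P.

Stitch:
P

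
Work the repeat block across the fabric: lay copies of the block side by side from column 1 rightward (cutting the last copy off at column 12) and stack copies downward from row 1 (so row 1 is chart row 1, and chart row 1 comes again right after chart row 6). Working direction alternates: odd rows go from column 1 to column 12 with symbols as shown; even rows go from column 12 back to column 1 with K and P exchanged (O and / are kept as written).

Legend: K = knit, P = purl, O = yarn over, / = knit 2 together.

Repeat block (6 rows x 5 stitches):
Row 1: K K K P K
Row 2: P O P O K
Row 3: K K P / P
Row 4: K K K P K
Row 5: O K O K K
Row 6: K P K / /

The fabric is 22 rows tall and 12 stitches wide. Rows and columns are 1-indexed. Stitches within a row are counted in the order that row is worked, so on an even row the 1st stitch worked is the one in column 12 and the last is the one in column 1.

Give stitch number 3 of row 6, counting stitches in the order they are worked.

Stitch:
/

Derivation:
For row 6: chart row = ((6-1) mod 6) + 1 = 6; this is a WS (even) row.
Chart row 6 tiled across columns 1-12: K P K / / K P K / / K P
WS row: flip the tiled sequence (start at column 12) and apply K<->P; O and / stay.
Row 6 as worked: K P / / P K P / / P K P
The 3rd stitch worked is /.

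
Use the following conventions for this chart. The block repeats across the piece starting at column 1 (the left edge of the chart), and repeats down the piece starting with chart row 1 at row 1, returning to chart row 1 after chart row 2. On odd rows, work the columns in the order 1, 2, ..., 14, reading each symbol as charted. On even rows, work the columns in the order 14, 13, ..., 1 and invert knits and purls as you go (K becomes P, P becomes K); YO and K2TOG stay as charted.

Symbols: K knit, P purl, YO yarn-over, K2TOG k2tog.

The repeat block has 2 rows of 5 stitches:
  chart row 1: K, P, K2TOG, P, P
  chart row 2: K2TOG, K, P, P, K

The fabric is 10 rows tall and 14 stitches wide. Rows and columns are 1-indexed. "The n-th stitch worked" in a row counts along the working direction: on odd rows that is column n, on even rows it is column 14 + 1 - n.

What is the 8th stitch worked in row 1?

Row 1: (1-1) mod 2 = 0, so use chart row 1. Odd row -> RS.
Chart row 1 tiled across columns 1-14: K P K2TOG P P K P K2TOG P P K P K2TOG P
Right side: take the tiled row as-is (worked left to right from column 1).
Counting 8 along the worked row gives K2TOG.

== STITCH ==
K2TOG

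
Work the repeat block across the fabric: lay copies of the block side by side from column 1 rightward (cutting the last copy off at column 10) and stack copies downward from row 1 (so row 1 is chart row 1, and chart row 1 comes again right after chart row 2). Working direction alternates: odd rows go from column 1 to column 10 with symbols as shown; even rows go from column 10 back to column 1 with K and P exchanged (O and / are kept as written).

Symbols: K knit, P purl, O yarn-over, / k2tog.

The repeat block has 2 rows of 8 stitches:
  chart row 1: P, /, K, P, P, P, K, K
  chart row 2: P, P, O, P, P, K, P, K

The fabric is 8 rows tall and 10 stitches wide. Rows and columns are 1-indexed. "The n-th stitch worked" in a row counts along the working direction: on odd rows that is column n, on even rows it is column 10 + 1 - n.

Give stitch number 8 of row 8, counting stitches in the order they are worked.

For row 8: chart row = ((8-1) mod 2) + 1 = 2; this is a WS (even) row.
Chart row 2 tiled across columns 1-10: P P O P P K P K P P
WS row: flip the tiled sequence (start at column 10) and apply K<->P; O and / stay.
Row 8 as worked: K K P K P K K O K K
Stitch 8 in working order -> O

Stitch:
O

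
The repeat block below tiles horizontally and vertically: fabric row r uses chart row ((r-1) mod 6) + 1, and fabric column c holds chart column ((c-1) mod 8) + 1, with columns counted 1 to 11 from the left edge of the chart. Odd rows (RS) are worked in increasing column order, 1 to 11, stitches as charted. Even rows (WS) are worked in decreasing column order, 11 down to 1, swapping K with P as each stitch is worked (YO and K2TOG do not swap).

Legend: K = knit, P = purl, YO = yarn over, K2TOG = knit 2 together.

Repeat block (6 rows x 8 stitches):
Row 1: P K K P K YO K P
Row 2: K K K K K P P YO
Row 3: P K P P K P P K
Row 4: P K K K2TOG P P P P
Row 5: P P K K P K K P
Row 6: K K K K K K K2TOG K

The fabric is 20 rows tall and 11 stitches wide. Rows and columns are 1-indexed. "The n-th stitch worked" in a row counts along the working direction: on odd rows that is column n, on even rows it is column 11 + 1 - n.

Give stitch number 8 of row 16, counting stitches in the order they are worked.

Row 16: (16-1) mod 6 = 3, so use chart row 4. Even row -> WS.
Chart row 4 tiled across columns 1-11: P K K K2TOG P P P P P K K
WS row: flip the tiled sequence (start at column 11) and apply K<->P; YO and K2TOG stay.
Row 16 as worked: P P K K K K K K2TOG P P K
Stitch 8 in working order -> K2TOG

Stitch:
K2TOG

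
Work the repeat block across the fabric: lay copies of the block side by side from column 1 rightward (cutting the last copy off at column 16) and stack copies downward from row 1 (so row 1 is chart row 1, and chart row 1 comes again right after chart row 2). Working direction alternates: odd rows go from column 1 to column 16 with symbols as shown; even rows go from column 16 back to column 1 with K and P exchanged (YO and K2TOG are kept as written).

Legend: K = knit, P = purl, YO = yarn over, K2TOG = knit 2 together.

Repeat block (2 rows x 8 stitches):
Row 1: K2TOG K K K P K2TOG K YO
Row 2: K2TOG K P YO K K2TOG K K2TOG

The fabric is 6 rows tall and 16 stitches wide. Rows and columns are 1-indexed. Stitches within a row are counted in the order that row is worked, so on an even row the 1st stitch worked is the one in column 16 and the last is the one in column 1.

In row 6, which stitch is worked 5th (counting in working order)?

Row 6 uses chart row ((6-1) mod 2)+1 = 2. Row 6 is even, so WS.
Chart row 2 tiled across columns 1-16: K2TOG K P YO K K2TOG K K2TOG K2TOG K P YO K K2TOG K K2TOG
WS row: flip the tiled sequence (start at column 16) and apply K<->P; YO and K2TOG stay.
Row 6 as worked: K2TOG P K2TOG P YO K P K2TOG K2TOG P K2TOG P YO K P K2TOG
Counting 5 along the worked row gives YO.

== STITCH ==
YO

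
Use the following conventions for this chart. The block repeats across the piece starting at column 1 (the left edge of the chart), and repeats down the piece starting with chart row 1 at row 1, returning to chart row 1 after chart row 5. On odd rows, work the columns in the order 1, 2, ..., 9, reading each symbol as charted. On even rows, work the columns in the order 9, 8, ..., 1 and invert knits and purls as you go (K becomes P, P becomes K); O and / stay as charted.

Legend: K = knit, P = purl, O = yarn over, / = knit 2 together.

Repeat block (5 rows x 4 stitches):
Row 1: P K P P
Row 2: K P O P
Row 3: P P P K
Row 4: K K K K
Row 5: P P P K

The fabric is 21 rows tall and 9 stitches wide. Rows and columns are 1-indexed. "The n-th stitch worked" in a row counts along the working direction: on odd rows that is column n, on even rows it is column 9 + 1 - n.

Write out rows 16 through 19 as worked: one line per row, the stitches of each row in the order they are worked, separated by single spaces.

Result:
K K K P K K K P K
K P O P K P O P K
K P K K K P K K K
K K K K K K K K K

Derivation:
Row 16: chart row 1, WS - tiled (columns 1-9): P K P P P K P P P; work from column 9 back to 1 with K<->P swapped.
Row 17: chart row 2, RS - tile across columns 1-9 and work as-is.
Row 18: chart row 3, WS - tiled (columns 1-9): P P P K P P P K P; work from column 9 back to 1 with K<->P swapped.
Row 19: chart row 4, RS - tile across columns 1-9 and work as-is.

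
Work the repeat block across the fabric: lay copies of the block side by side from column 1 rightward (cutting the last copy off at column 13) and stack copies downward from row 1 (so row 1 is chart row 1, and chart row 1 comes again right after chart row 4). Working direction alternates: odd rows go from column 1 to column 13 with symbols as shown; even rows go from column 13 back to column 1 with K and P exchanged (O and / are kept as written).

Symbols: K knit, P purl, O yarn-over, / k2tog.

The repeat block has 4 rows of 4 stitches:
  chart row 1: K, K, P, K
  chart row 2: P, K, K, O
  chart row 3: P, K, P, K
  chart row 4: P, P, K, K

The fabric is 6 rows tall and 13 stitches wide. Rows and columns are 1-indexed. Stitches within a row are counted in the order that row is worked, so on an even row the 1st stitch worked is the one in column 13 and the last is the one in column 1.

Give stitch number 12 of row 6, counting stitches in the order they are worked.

== STITCH ==
P

Derivation:
For row 6: chart row = ((6-1) mod 4) + 1 = 2; this is a WS (even) row.
Chart row 2 tiled across columns 1-13: P K K O P K K O P K K O P
WS row: flip the tiled sequence (start at column 13) and apply K<->P; O and / stay.
Row 6 as worked: K O P P K O P P K O P P K
Stitch 12 in working order -> P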